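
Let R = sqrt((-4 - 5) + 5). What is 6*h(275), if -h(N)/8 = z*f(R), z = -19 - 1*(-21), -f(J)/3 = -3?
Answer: -864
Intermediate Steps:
R = 2*I (R = sqrt(-9 + 5) = sqrt(-4) = 2*I ≈ 2.0*I)
f(J) = 9 (f(J) = -3*(-3) = 9)
z = 2 (z = -19 + 21 = 2)
h(N) = -144 (h(N) = -16*9 = -8*18 = -144)
6*h(275) = 6*(-144) = -864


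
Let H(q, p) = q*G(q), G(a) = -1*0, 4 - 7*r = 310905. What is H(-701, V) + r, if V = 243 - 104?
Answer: -310901/7 ≈ -44414.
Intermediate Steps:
r = -310901/7 (r = 4/7 - 1/7*310905 = 4/7 - 44415 = -310901/7 ≈ -44414.)
G(a) = 0
V = 139
H(q, p) = 0 (H(q, p) = q*0 = 0)
H(-701, V) + r = 0 - 310901/7 = -310901/7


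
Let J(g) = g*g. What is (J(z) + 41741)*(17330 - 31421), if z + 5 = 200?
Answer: -1123982706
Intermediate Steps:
z = 195 (z = -5 + 200 = 195)
J(g) = g**2
(J(z) + 41741)*(17330 - 31421) = (195**2 + 41741)*(17330 - 31421) = (38025 + 41741)*(-14091) = 79766*(-14091) = -1123982706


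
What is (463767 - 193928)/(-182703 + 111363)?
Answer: -269839/71340 ≈ -3.7824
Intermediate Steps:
(463767 - 193928)/(-182703 + 111363) = 269839/(-71340) = 269839*(-1/71340) = -269839/71340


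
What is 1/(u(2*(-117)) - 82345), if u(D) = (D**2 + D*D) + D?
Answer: 1/26933 ≈ 3.7129e-5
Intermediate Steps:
u(D) = D + 2*D**2 (u(D) = (D**2 + D**2) + D = 2*D**2 + D = D + 2*D**2)
1/(u(2*(-117)) - 82345) = 1/((2*(-117))*(1 + 2*(2*(-117))) - 82345) = 1/(-234*(1 + 2*(-234)) - 82345) = 1/(-234*(1 - 468) - 82345) = 1/(-234*(-467) - 82345) = 1/(109278 - 82345) = 1/26933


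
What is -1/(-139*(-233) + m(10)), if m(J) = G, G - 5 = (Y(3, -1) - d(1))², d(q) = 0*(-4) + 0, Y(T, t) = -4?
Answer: -1/32408 ≈ -3.0857e-5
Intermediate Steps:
d(q) = 0 (d(q) = 0 + 0 = 0)
G = 21 (G = 5 + (-4 - 1*0)² = 5 + (-4 + 0)² = 5 + (-4)² = 5 + 16 = 21)
m(J) = 21
-1/(-139*(-233) + m(10)) = -1/(-139*(-233) + 21) = -1/(32387 + 21) = -1/32408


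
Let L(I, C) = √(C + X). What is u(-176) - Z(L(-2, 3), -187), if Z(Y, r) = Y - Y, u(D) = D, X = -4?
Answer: -176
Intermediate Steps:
L(I, C) = √(-4 + C) (L(I, C) = √(C - 4) = √(-4 + C))
Z(Y, r) = 0
u(-176) - Z(L(-2, 3), -187) = -176 - 1*0 = -176 + 0 = -176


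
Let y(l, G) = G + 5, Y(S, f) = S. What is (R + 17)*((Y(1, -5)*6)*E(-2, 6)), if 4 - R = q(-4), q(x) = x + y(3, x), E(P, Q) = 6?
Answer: 864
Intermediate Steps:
y(l, G) = 5 + G
q(x) = 5 + 2*x (q(x) = x + (5 + x) = 5 + 2*x)
R = 7 (R = 4 - (5 + 2*(-4)) = 4 - (5 - 8) = 4 - 1*(-3) = 4 + 3 = 7)
(R + 17)*((Y(1, -5)*6)*E(-2, 6)) = (7 + 17)*((1*6)*6) = 24*(6*6) = 24*36 = 864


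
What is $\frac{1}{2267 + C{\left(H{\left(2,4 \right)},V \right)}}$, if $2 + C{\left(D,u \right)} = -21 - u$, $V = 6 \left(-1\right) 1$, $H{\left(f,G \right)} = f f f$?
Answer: $\frac{1}{2250} \approx 0.00044444$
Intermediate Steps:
$H{\left(f,G \right)} = f^{3}$ ($H{\left(f,G \right)} = f^{2} f = f^{3}$)
$V = -6$ ($V = \left(-6\right) 1 = -6$)
$C{\left(D,u \right)} = -23 - u$ ($C{\left(D,u \right)} = -2 - \left(21 + u\right) = -23 - u$)
$\frac{1}{2267 + C{\left(H{\left(2,4 \right)},V \right)}} = \frac{1}{2267 - 17} = \frac{1}{2250}$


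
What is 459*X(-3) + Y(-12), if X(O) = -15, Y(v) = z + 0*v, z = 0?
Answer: -6885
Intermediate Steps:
Y(v) = 0 (Y(v) = 0 + 0*v = 0 + 0 = 0)
459*X(-3) + Y(-12) = 459*(-15) + 0 = -6885 + 0 = -6885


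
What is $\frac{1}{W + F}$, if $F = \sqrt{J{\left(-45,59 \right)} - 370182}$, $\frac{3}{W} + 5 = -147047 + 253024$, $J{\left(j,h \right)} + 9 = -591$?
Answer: $\frac{35324}{462656208971233} - \frac{3743354928 i \sqrt{41198}}{462656208971233} \approx 7.635 \cdot 10^{-11} - 0.0016423 i$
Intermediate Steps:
$J{\left(j,h \right)} = -600$ ($J{\left(j,h \right)} = -9 - 591 = -600$)
$W = \frac{1}{35324}$ ($W = \frac{3}{-5 + \left(-147047 + 253024\right)} = \frac{3}{-5 + 105977} = \frac{3}{105972} = 3 \cdot \frac{1}{105972} = \frac{1}{35324} \approx 2.8309 \cdot 10^{-5}$)
$F = 3 i \sqrt{41198}$ ($F = \sqrt{-600 - 370182} = \sqrt{-370782} = 3 i \sqrt{41198} \approx 608.92 i$)
$\frac{1}{W + F} = \frac{1}{\frac{1}{35324} + 3 i \sqrt{41198}}$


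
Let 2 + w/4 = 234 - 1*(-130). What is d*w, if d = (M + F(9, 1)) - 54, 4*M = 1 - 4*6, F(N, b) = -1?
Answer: -87966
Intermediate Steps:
M = -23/4 (M = (1 - 4*6)/4 = (1 - 24)/4 = (¼)*(-23) = -23/4 ≈ -5.7500)
w = 1448 (w = -8 + 4*(234 - 1*(-130)) = -8 + 4*(234 + 130) = -8 + 4*364 = -8 + 1456 = 1448)
d = -243/4 (d = (-23/4 - 1) - 54 = -27/4 - 54 = -243/4 ≈ -60.750)
d*w = -243/4*1448 = -87966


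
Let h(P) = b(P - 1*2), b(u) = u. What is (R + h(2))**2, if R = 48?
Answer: 2304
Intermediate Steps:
h(P) = -2 + P (h(P) = P - 1*2 = P - 2 = -2 + P)
(R + h(2))**2 = (48 + (-2 + 2))**2 = (48 + 0)**2 = 48**2 = 2304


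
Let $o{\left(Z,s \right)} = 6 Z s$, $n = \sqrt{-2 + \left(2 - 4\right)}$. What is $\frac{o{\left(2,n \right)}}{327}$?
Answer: $\frac{8 i}{109} \approx 0.073395 i$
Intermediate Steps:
$n = 2 i$ ($n = \sqrt{-2 - 2} = \sqrt{-4} = 2 i \approx 2.0 i$)
$o{\left(Z,s \right)} = 6 Z s$
$\frac{o{\left(2,n \right)}}{327} = \frac{6 \cdot 2 \cdot 2 i}{327} = 24 i \frac{1}{327} = \frac{8 i}{109}$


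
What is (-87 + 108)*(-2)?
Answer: -42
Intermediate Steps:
(-87 + 108)*(-2) = 21*(-2) = -42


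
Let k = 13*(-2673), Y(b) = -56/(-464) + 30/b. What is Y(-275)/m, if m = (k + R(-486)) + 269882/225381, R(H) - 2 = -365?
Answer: -8339097/25243451850100 ≈ -3.3035e-7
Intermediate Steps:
Y(b) = 7/58 + 30/b (Y(b) = -56*(-1/464) + 30/b = 7/58 + 30/b)
R(H) = -363 (R(H) = 2 - 365 = -363)
k = -34749
m = -7913307790/225381 (m = (-34749 - 363) + 269882/225381 = -35112 + 269882*(1/225381) = -35112 + 269882/225381 = -7913307790/225381 ≈ -35111.)
Y(-275)/m = (7/58 + 30/(-275))/(-7913307790/225381) = (7/58 + 30*(-1/275))*(-225381/7913307790) = (7/58 - 6/55)*(-225381/7913307790) = (37/3190)*(-225381/7913307790) = -8339097/25243451850100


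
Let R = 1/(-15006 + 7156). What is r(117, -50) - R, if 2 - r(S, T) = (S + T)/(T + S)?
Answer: 7851/7850 ≈ 1.0001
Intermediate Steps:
R = -1/7850 (R = 1/(-7850) = -1/7850 ≈ -0.00012739)
r(S, T) = 1 (r(S, T) = 2 - (S + T)/(T + S) = 2 - (S + T)/(S + T) = 2 - 1*1 = 2 - 1 = 1)
r(117, -50) - R = 1 - 1*(-1/7850) = 1 + 1/7850 = 7851/7850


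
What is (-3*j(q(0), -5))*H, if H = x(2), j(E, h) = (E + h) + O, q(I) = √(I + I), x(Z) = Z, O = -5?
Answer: 60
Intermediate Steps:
q(I) = √2*√I (q(I) = √(2*I) = √2*√I)
j(E, h) = -5 + E + h (j(E, h) = (E + h) - 5 = -5 + E + h)
H = 2
(-3*j(q(0), -5))*H = -3*(-5 + √2*√0 - 5)*2 = -3*(-5 + √2*0 - 5)*2 = -3*(-5 + 0 - 5)*2 = -3*(-10)*2 = 30*2 = 60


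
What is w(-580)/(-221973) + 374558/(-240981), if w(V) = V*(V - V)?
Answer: -374558/240981 ≈ -1.5543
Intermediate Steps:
w(V) = 0 (w(V) = V*0 = 0)
w(-580)/(-221973) + 374558/(-240981) = 0/(-221973) + 374558/(-240981) = 0*(-1/221973) + 374558*(-1/240981) = 0 - 374558/240981 = -374558/240981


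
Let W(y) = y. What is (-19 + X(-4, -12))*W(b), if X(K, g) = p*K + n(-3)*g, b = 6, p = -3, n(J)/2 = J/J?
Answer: -186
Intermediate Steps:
n(J) = 2 (n(J) = 2*(J/J) = 2*1 = 2)
X(K, g) = -3*K + 2*g
(-19 + X(-4, -12))*W(b) = (-19 + (-3*(-4) + 2*(-12)))*6 = (-19 + (12 - 24))*6 = (-19 - 12)*6 = -31*6 = -186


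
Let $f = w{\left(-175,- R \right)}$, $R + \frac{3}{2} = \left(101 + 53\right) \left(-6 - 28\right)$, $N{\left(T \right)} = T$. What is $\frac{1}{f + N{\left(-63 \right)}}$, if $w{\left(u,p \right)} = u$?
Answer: $- \frac{1}{238} \approx -0.0042017$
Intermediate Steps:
$R = - \frac{10475}{2}$ ($R = - \frac{3}{2} + \left(101 + 53\right) \left(-6 - 28\right) = - \frac{3}{2} + 154 \left(-34\right) = - \frac{3}{2} - 5236 = - \frac{10475}{2} \approx -5237.5$)
$f = -175$
$\frac{1}{f + N{\left(-63 \right)}} = \frac{1}{-175 - 63} = \frac{1}{-238} = - \frac{1}{238}$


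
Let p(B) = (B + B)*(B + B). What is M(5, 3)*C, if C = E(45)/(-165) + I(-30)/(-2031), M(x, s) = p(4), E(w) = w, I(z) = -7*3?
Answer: -125056/7447 ≈ -16.793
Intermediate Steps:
I(z) = -21
p(B) = 4*B² (p(B) = (2*B)*(2*B) = 4*B²)
M(x, s) = 64 (M(x, s) = 4*4² = 4*16 = 64)
C = -1954/7447 (C = 45/(-165) - 21/(-2031) = 45*(-1/165) - 21*(-1/2031) = -3/11 + 7/677 = -1954/7447 ≈ -0.26239)
M(5, 3)*C = 64*(-1954/7447) = -125056/7447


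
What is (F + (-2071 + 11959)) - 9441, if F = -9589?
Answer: -9142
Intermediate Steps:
(F + (-2071 + 11959)) - 9441 = (-9589 + (-2071 + 11959)) - 9441 = (-9589 + 9888) - 9441 = 299 - 9441 = -9142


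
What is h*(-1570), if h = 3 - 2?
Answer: -1570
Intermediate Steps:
h = 1
h*(-1570) = 1*(-1570) = -1570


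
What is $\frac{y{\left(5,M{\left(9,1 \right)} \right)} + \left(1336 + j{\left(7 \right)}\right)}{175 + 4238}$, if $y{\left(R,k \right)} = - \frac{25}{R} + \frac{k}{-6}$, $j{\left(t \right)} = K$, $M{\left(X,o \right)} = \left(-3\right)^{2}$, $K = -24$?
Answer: $\frac{2611}{8826} \approx 0.29583$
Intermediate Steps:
$M{\left(X,o \right)} = 9$
$j{\left(t \right)} = -24$
$y{\left(R,k \right)} = - \frac{25}{R} - \frac{k}{6}$ ($y{\left(R,k \right)} = - \frac{25}{R} + k \left(- \frac{1}{6}\right) = - \frac{25}{R} - \frac{k}{6}$)
$\frac{y{\left(5,M{\left(9,1 \right)} \right)} + \left(1336 + j{\left(7 \right)}\right)}{175 + 4238} = \frac{\left(- \frac{25}{5} - \frac{3}{2}\right) + \left(1336 - 24\right)}{175 + 4238} = \frac{\left(\left(-25\right) \frac{1}{5} - \frac{3}{2}\right) + 1312}{4413} = \left(\left(-5 - \frac{3}{2}\right) + 1312\right) \frac{1}{4413} = \left(- \frac{13}{2} + 1312\right) \frac{1}{4413} = \frac{2611}{2} \cdot \frac{1}{4413} = \frac{2611}{8826}$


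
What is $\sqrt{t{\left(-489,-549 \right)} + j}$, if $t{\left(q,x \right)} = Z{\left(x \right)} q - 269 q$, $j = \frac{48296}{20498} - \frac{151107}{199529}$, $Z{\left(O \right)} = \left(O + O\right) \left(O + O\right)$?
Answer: $\frac{i \sqrt{20370715969480542290784566}}{185906611} \approx 24278.0 i$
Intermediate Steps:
$Z{\left(O \right)} = 4 O^{2}$ ($Z{\left(O \right)} = 2 O 2 O = 4 O^{2}$)
$j = \frac{297230059}{185906611}$ ($j = 48296 \cdot \frac{1}{20498} - \frac{13737}{18139} = \frac{24148}{10249} - \frac{13737}{18139} = \frac{297230059}{185906611} \approx 1.5988$)
$t{\left(q,x \right)} = - 269 q + 4 q x^{2}$ ($t{\left(q,x \right)} = 4 x^{2} q - 269 q = 4 q x^{2} - 269 q = - 269 q + 4 q x^{2}$)
$\sqrt{t{\left(-489,-549 \right)} + j} = \sqrt{- 489 \left(-269 + 4 \left(-549\right)^{2}\right) + \frac{297230059}{185906611}} = \sqrt{- 489 \left(-269 + 4 \cdot 301401\right) + \frac{297230059}{185906611}} = \sqrt{- 489 \left(-269 + 1205604\right) + \frac{297230059}{185906611}} = \sqrt{\left(-489\right) 1205335 + \frac{297230059}{185906611}} = \sqrt{-589408815 + \frac{297230059}{185906611}} = \sqrt{- \frac{109574994992945906}{185906611}} = \frac{i \sqrt{20370715969480542290784566}}{185906611}$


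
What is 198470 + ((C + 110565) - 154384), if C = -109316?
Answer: 45335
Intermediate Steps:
198470 + ((C + 110565) - 154384) = 198470 + ((-109316 + 110565) - 154384) = 198470 + (1249 - 154384) = 198470 - 153135 = 45335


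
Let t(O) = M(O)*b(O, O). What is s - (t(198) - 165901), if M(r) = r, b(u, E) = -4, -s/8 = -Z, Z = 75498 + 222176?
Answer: 2548085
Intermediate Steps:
Z = 297674
s = 2381392 (s = -(-8)*297674 = -8*(-297674) = 2381392)
t(O) = -4*O (t(O) = O*(-4) = -4*O)
s - (t(198) - 165901) = 2381392 - (-4*198 - 165901) = 2381392 - (-792 - 165901) = 2381392 - 1*(-166693) = 2381392 + 166693 = 2548085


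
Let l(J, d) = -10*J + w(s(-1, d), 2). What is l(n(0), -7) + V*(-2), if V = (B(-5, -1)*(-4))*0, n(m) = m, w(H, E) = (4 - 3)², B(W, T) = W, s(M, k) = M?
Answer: 1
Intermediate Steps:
w(H, E) = 1 (w(H, E) = 1² = 1)
l(J, d) = 1 - 10*J (l(J, d) = -10*J + 1 = 1 - 10*J)
V = 0 (V = -5*(-4)*0 = 20*0 = 0)
l(n(0), -7) + V*(-2) = (1 - 10*0) + 0*(-2) = (1 + 0) + 0 = 1 + 0 = 1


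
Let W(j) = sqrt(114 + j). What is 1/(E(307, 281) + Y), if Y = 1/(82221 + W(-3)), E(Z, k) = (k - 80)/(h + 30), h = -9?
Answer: 3170581319199/30347031188317 + 49*sqrt(111)/30347031188317 ≈ 0.10448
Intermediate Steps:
E(Z, k) = -80/21 + k/21 (E(Z, k) = (k - 80)/(-9 + 30) = (-80 + k)/21 = (-80 + k)*(1/21) = -80/21 + k/21)
Y = 1/(82221 + sqrt(111)) (Y = 1/(82221 + sqrt(114 - 3)) = 1/(82221 + sqrt(111)) ≈ 1.2161e-5)
1/(E(307, 281) + Y) = 1/((-80/21 + (1/21)*281) + (27407/2253430910 - sqrt(111)/6760292730)) = 1/((-80/21 + 281/21) + (27407/2253430910 - sqrt(111)/6760292730)) = 1/(67/7 + (27407/2253430910 - sqrt(111)/6760292730)) = 1/(150980062819/15774016370 - sqrt(111)/6760292730)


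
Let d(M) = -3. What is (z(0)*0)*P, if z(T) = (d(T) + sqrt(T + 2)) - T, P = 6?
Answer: 0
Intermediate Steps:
z(T) = -3 + sqrt(2 + T) - T (z(T) = (-3 + sqrt(T + 2)) - T = (-3 + sqrt(2 + T)) - T = -3 + sqrt(2 + T) - T)
(z(0)*0)*P = ((-3 + sqrt(2 + 0) - 1*0)*0)*6 = ((-3 + sqrt(2) + 0)*0)*6 = ((-3 + sqrt(2))*0)*6 = 0*6 = 0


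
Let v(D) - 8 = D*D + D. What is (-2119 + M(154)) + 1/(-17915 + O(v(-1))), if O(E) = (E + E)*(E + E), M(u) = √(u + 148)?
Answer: -37419422/17659 + √302 ≈ -2101.6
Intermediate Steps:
v(D) = 8 + D + D² (v(D) = 8 + (D*D + D) = 8 + (D² + D) = 8 + (D + D²) = 8 + D + D²)
M(u) = √(148 + u)
O(E) = 4*E² (O(E) = (2*E)*(2*E) = 4*E²)
(-2119 + M(154)) + 1/(-17915 + O(v(-1))) = (-2119 + √(148 + 154)) + 1/(-17915 + 4*(8 - 1 + (-1)²)²) = (-2119 + √302) + 1/(-17915 + 4*(8 - 1 + 1)²) = (-2119 + √302) + 1/(-17915 + 4*8²) = (-2119 + √302) + 1/(-17915 + 4*64) = (-2119 + √302) + 1/(-17915 + 256) = (-2119 + √302) + 1/(-17659) = (-2119 + √302) - 1/17659 = -37419422/17659 + √302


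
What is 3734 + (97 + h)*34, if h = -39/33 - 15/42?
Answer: 537435/77 ≈ 6979.7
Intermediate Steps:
h = -237/154 (h = -39*1/33 - 15*1/42 = -13/11 - 5/14 = -237/154 ≈ -1.5390)
3734 + (97 + h)*34 = 3734 + (97 - 237/154)*34 = 3734 + (14701/154)*34 = 3734 + 249917/77 = 537435/77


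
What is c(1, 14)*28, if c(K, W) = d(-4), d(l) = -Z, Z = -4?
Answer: 112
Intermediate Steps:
d(l) = 4 (d(l) = -1*(-4) = 4)
c(K, W) = 4
c(1, 14)*28 = 4*28 = 112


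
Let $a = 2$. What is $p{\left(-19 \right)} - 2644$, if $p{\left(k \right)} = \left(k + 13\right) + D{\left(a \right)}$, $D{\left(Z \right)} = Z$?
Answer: $-2648$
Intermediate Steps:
$p{\left(k \right)} = 15 + k$ ($p{\left(k \right)} = \left(k + 13\right) + 2 = \left(13 + k\right) + 2 = 15 + k$)
$p{\left(-19 \right)} - 2644 = \left(15 - 19\right) - 2644 = -4 - 2644 = -2648$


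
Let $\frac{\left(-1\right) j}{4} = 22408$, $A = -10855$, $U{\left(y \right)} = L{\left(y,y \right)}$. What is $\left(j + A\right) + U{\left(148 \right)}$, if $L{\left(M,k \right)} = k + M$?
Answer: $-100191$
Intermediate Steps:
$L{\left(M,k \right)} = M + k$
$U{\left(y \right)} = 2 y$ ($U{\left(y \right)} = y + y = 2 y$)
$j = -89632$ ($j = \left(-4\right) 22408 = -89632$)
$\left(j + A\right) + U{\left(148 \right)} = \left(-89632 - 10855\right) + 2 \cdot 148 = -100487 + 296 = -100191$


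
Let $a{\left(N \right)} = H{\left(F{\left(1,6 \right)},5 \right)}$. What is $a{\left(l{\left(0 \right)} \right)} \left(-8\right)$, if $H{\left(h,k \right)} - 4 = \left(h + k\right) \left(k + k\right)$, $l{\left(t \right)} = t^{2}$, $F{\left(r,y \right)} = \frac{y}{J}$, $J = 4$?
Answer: $-552$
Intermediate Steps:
$F{\left(r,y \right)} = \frac{y}{4}$
$H{\left(h,k \right)} = 4 + 2 k \left(h + k\right)$ ($H{\left(h,k \right)} = 4 + \left(h + k\right) \left(k + k\right) = 4 + \left(h + k\right) 2 k = 4 + 2 k \left(h + k\right)$)
$a{\left(N \right)} = 69$ ($a{\left(N \right)} = 4 + 2 \cdot 5^{2} + 2 \cdot \frac{1}{4} \cdot 6 \cdot 5 = 4 + 2 \cdot 25 + 2 \cdot \frac{3}{2} \cdot 5 = 4 + 50 + 15 = 69$)
$a{\left(l{\left(0 \right)} \right)} \left(-8\right) = 69 \left(-8\right) = -552$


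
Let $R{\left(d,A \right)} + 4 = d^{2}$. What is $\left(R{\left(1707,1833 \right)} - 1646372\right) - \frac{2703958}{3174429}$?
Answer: $\frac{4023500343959}{3174429} \approx 1.2675 \cdot 10^{6}$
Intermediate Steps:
$R{\left(d,A \right)} = -4 + d^{2}$
$\left(R{\left(1707,1833 \right)} - 1646372\right) - \frac{2703958}{3174429} = \left(\left(-4 + 1707^{2}\right) - 1646372\right) - \frac{2703958}{3174429} = \left(\left(-4 + 2913849\right) - 1646372\right) - \frac{2703958}{3174429} = \left(2913845 - 1646372\right) - \frac{2703958}{3174429} = 1267473 - \frac{2703958}{3174429} = \frac{4023500343959}{3174429}$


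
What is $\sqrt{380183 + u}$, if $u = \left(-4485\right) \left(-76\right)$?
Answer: $\sqrt{721043} \approx 849.14$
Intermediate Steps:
$u = 340860$
$\sqrt{380183 + u} = \sqrt{380183 + 340860} = \sqrt{721043}$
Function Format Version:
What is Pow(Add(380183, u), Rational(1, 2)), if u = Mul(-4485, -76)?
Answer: Pow(721043, Rational(1, 2)) ≈ 849.14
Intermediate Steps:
u = 340860
Pow(Add(380183, u), Rational(1, 2)) = Pow(Add(380183, 340860), Rational(1, 2)) = Pow(721043, Rational(1, 2))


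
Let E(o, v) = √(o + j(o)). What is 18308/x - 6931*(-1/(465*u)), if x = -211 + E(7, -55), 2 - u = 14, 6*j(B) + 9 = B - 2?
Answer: -8199001573/93146940 - 4577*√57/33386 ≈ -89.057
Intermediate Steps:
j(B) = -11/6 + B/6 (j(B) = -3/2 + (B - 2)/6 = -3/2 + (-2 + B)/6 = -3/2 + (-⅓ + B/6) = -11/6 + B/6)
u = -12 (u = 2 - 1*14 = 2 - 14 = -12)
E(o, v) = √(-11/6 + 7*o/6) (E(o, v) = √(o + (-11/6 + o/6)) = √(-11/6 + 7*o/6))
x = -211 + √57/3 (x = -211 + √(-66 + 42*7)/6 = -211 + √(-66 + 294)/6 = -211 + √228/6 = -211 + (2*√57)/6 = -211 + √57/3 ≈ -208.48)
18308/x - 6931*(-1/(465*u)) = 18308/(-211 + √57/3) - 6931/((-465*(-12))) = 18308/(-211 + √57/3) - 6931/5580 = -6931/5580 + 18308/(-211 + √57/3)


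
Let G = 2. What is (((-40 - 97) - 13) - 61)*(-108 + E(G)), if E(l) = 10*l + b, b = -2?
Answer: 18990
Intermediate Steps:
E(l) = -2 + 10*l (E(l) = 10*l - 2 = -2 + 10*l)
(((-40 - 97) - 13) - 61)*(-108 + E(G)) = (((-40 - 97) - 13) - 61)*(-108 + (-2 + 10*2)) = ((-137 - 13) - 61)*(-108 + (-2 + 20)) = (-150 - 61)*(-108 + 18) = -211*(-90) = 18990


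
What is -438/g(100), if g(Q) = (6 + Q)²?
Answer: -219/5618 ≈ -0.038982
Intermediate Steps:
-438/g(100) = -438/(6 + 100)² = -438/(106²) = -438/11236 = -438*1/11236 = -219/5618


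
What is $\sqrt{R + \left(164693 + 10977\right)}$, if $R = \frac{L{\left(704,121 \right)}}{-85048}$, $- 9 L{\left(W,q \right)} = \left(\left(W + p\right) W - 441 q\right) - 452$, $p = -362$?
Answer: $\frac{\sqrt{2858965624410490}}{127572} \approx 419.13$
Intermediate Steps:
$L{\left(W,q \right)} = \frac{452}{9} + 49 q - \frac{W \left(-362 + W\right)}{9}$ ($L{\left(W,q \right)} = - \frac{\left(\left(W - 362\right) W - 441 q\right) - 452}{9} = - \frac{\left(\left(-362 + W\right) W - 441 q\right) - 452}{9} = - \frac{\left(W \left(-362 + W\right) - 441 q\right) - 452}{9} = - \frac{\left(- 441 q + W \left(-362 + W\right)\right) - 452}{9} = - \frac{-452 - 441 q + W \left(-362 + W\right)}{9} = \frac{452}{9} + 49 q - \frac{W \left(-362 + W\right)}{9}$)
$R = \frac{186955}{765432}$ ($R = \frac{\frac{452}{9} + 49 \cdot 121 - \frac{704^{2}}{9} + \frac{362}{9} \cdot 704}{-85048} = \left(\frac{452}{9} + 5929 - \frac{495616}{9} + \frac{254848}{9}\right) \left(- \frac{1}{85048}\right) = \left(- \frac{186955}{9}\right) \left(- \frac{1}{85048}\right) = \frac{186955}{765432} \approx 0.24425$)
$\sqrt{R + \left(164693 + 10977\right)} = \sqrt{\frac{186955}{765432} + \left(164693 + 10977\right)} = \sqrt{\frac{186955}{765432} + 175670} = \sqrt{\frac{134463626395}{765432}} = \frac{\sqrt{2858965624410490}}{127572}$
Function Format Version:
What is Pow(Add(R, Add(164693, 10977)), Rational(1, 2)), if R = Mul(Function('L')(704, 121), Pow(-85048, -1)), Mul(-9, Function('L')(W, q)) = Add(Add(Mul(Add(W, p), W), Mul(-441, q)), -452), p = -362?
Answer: Mul(Rational(1, 127572), Pow(2858965624410490, Rational(1, 2))) ≈ 419.13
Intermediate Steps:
Function('L')(W, q) = Add(Rational(452, 9), Mul(49, q), Mul(Rational(-1, 9), W, Add(-362, W))) (Function('L')(W, q) = Mul(Rational(-1, 9), Add(Add(Mul(Add(W, -362), W), Mul(-441, q)), -452)) = Mul(Rational(-1, 9), Add(Add(Mul(Add(-362, W), W), Mul(-441, q)), -452)) = Mul(Rational(-1, 9), Add(Add(Mul(W, Add(-362, W)), Mul(-441, q)), -452)) = Mul(Rational(-1, 9), Add(Add(Mul(-441, q), Mul(W, Add(-362, W))), -452)) = Mul(Rational(-1, 9), Add(-452, Mul(-441, q), Mul(W, Add(-362, W)))) = Add(Rational(452, 9), Mul(49, q), Mul(Rational(-1, 9), W, Add(-362, W))))
R = Rational(186955, 765432) (R = Mul(Add(Rational(452, 9), Mul(49, 121), Mul(Rational(-1, 9), Pow(704, 2)), Mul(Rational(362, 9), 704)), Pow(-85048, -1)) = Mul(Add(Rational(452, 9), 5929, Mul(Rational(-1, 9), 495616), Rational(254848, 9)), Rational(-1, 85048)) = Mul(Add(Rational(452, 9), 5929, Rational(-495616, 9), Rational(254848, 9)), Rational(-1, 85048)) = Mul(Rational(-186955, 9), Rational(-1, 85048)) = Rational(186955, 765432) ≈ 0.24425)
Pow(Add(R, Add(164693, 10977)), Rational(1, 2)) = Pow(Add(Rational(186955, 765432), Add(164693, 10977)), Rational(1, 2)) = Pow(Add(Rational(186955, 765432), 175670), Rational(1, 2)) = Pow(Rational(134463626395, 765432), Rational(1, 2)) = Mul(Rational(1, 127572), Pow(2858965624410490, Rational(1, 2)))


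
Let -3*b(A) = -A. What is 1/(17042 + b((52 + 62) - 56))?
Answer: 3/51184 ≈ 5.8612e-5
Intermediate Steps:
b(A) = A/3 (b(A) = -(-1)*A/3 = A/3)
1/(17042 + b((52 + 62) - 56)) = 1/(17042 + ((52 + 62) - 56)/3) = 1/(17042 + (114 - 56)/3) = 1/(17042 + (1/3)*58) = 1/(17042 + 58/3) = 1/(51184/3) = 3/51184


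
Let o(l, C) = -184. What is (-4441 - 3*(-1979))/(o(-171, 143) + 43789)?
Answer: 88/2565 ≈ 0.034308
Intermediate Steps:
(-4441 - 3*(-1979))/(o(-171, 143) + 43789) = (-4441 - 3*(-1979))/(-184 + 43789) = (-4441 + 5937)/43605 = 1496*(1/43605) = 88/2565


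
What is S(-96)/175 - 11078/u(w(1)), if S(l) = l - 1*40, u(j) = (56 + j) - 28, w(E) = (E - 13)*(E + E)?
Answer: -969597/350 ≈ -2770.3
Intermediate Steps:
w(E) = 2*E*(-13 + E) (w(E) = (-13 + E)*(2*E) = 2*E*(-13 + E))
u(j) = 28 + j
S(l) = -40 + l (S(l) = l - 40 = -40 + l)
S(-96)/175 - 11078/u(w(1)) = (-40 - 96)/175 - 11078/(28 + 2*1*(-13 + 1)) = -136*1/175 - 11078/(28 + 2*1*(-12)) = -136/175 - 11078/(28 - 24) = -136/175 - 11078/4 = -136/175 - 11078*1/4 = -136/175 - 5539/2 = -969597/350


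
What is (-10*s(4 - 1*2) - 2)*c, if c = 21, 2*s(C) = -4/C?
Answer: 168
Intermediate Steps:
s(C) = -2/C (s(C) = (-4/C)/2 = -2/C)
(-10*s(4 - 1*2) - 2)*c = (-(-20)/(4 - 1*2) - 2)*21 = (-(-20)/(4 - 2) - 2)*21 = (-(-20)/2 - 2)*21 = (-10*(-1) - 2)*21 = (10 - 2)*21 = 8*21 = 168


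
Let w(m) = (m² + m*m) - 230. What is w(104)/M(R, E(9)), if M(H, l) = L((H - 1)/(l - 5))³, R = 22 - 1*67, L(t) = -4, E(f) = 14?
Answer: -10701/32 ≈ -334.41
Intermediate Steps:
w(m) = -230 + 2*m² (w(m) = (m² + m²) - 230 = 2*m² - 230 = -230 + 2*m²)
R = -45 (R = 22 - 67 = -45)
M(H, l) = -64 (M(H, l) = (-4)³ = -64)
w(104)/M(R, E(9)) = (-230 + 2*104²)/(-64) = (-230 + 2*10816)*(-1/64) = (-230 + 21632)*(-1/64) = 21402*(-1/64) = -10701/32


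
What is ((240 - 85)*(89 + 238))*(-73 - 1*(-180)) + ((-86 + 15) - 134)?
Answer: 5423090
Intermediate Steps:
((240 - 85)*(89 + 238))*(-73 - 1*(-180)) + ((-86 + 15) - 134) = (155*327)*(-73 + 180) + (-71 - 134) = 50685*107 - 205 = 5423295 - 205 = 5423090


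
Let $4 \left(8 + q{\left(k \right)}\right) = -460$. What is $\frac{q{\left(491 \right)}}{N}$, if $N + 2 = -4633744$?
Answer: $\frac{41}{1544582} \approx 2.6544 \cdot 10^{-5}$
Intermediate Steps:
$N = -4633746$ ($N = -2 - 4633744 = -4633746$)
$q{\left(k \right)} = -123$ ($q{\left(k \right)} = -8 + \frac{1}{4} \left(-460\right) = -8 - 115 = -123$)
$\frac{q{\left(491 \right)}}{N} = - \frac{123}{-4633746} = \left(-123\right) \left(- \frac{1}{4633746}\right) = \frac{41}{1544582}$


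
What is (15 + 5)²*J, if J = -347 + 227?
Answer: -48000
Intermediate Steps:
J = -120
(15 + 5)²*J = (15 + 5)²*(-120) = 20²*(-120) = 400*(-120) = -48000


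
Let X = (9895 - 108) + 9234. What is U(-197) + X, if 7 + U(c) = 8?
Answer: 19022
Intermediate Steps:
X = 19021 (X = 9787 + 9234 = 19021)
U(c) = 1 (U(c) = -7 + 8 = 1)
U(-197) + X = 1 + 19021 = 19022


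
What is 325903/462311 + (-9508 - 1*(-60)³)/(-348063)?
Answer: 17971252877/160913353593 ≈ 0.11168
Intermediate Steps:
325903/462311 + (-9508 - 1*(-60)³)/(-348063) = 325903*(1/462311) + (-9508 - 1*(-216000))*(-1/348063) = 325903/462311 + (-9508 + 216000)*(-1/348063) = 325903/462311 + 206492*(-1/348063) = 325903/462311 - 206492/348063 = 17971252877/160913353593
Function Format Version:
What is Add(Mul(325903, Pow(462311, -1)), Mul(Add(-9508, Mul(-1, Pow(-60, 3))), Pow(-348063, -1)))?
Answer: Rational(17971252877, 160913353593) ≈ 0.11168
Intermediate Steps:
Add(Mul(325903, Pow(462311, -1)), Mul(Add(-9508, Mul(-1, Pow(-60, 3))), Pow(-348063, -1))) = Add(Mul(325903, Rational(1, 462311)), Mul(Add(-9508, Mul(-1, -216000)), Rational(-1, 348063))) = Add(Rational(325903, 462311), Mul(Add(-9508, 216000), Rational(-1, 348063))) = Add(Rational(325903, 462311), Mul(206492, Rational(-1, 348063))) = Add(Rational(325903, 462311), Rational(-206492, 348063)) = Rational(17971252877, 160913353593)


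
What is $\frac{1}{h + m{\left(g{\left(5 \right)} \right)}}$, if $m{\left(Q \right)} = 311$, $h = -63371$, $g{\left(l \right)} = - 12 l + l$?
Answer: $- \frac{1}{63060} \approx -1.5858 \cdot 10^{-5}$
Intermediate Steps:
$g{\left(l \right)} = - 11 l$
$\frac{1}{h + m{\left(g{\left(5 \right)} \right)}} = \frac{1}{-63371 + 311} = \frac{1}{-63060} = - \frac{1}{63060}$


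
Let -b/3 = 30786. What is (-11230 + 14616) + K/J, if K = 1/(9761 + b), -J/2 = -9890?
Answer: 5531940682759/1633768660 ≈ 3386.0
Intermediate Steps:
b = -92358 (b = -3*30786 = -92358)
J = 19780 (J = -2*(-9890) = 19780)
K = -1/82597 (K = 1/(9761 - 92358) = 1/(-82597) = -1/82597 ≈ -1.2107e-5)
(-11230 + 14616) + K/J = (-11230 + 14616) - 1/82597/19780 = 3386 - 1/82597*1/19780 = 3386 - 1/1633768660 = 5531940682759/1633768660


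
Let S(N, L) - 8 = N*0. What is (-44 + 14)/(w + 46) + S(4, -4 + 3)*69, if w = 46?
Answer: 25377/46 ≈ 551.67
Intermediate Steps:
S(N, L) = 8 (S(N, L) = 8 + N*0 = 8 + 0 = 8)
(-44 + 14)/(w + 46) + S(4, -4 + 3)*69 = (-44 + 14)/(46 + 46) + 8*69 = -30/92 + 552 = -30*1/92 + 552 = -15/46 + 552 = 25377/46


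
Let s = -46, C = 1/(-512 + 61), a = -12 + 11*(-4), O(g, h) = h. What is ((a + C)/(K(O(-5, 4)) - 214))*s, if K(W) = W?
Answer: -193637/15785 ≈ -12.267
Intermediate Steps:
a = -56 (a = -12 - 44 = -56)
C = -1/451 (C = 1/(-451) = -1/451 ≈ -0.0022173)
((a + C)/(K(O(-5, 4)) - 214))*s = ((-56 - 1/451)/(4 - 214))*(-46) = -25257/451/(-210)*(-46) = -25257/451*(-1/210)*(-46) = (8419/31570)*(-46) = -193637/15785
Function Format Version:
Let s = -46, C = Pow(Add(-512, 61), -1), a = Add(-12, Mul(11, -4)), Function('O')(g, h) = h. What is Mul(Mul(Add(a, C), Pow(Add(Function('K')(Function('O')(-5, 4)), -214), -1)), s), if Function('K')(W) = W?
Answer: Rational(-193637, 15785) ≈ -12.267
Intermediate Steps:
a = -56 (a = Add(-12, -44) = -56)
C = Rational(-1, 451) (C = Pow(-451, -1) = Rational(-1, 451) ≈ -0.0022173)
Mul(Mul(Add(a, C), Pow(Add(Function('K')(Function('O')(-5, 4)), -214), -1)), s) = Mul(Mul(Add(-56, Rational(-1, 451)), Pow(Add(4, -214), -1)), -46) = Mul(Mul(Rational(-25257, 451), Pow(-210, -1)), -46) = Mul(Mul(Rational(-25257, 451), Rational(-1, 210)), -46) = Mul(Rational(8419, 31570), -46) = Rational(-193637, 15785)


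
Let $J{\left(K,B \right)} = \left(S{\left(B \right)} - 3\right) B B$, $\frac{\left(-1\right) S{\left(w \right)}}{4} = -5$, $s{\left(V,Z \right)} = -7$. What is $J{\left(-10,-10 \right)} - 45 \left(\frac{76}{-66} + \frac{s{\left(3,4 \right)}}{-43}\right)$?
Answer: $\frac{825145}{473} \approx 1744.5$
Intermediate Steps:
$S{\left(w \right)} = 20$ ($S{\left(w \right)} = \left(-4\right) \left(-5\right) = 20$)
$J{\left(K,B \right)} = 17 B^{2}$ ($J{\left(K,B \right)} = \left(20 - 3\right) B B = 17 B^{2}$)
$J{\left(-10,-10 \right)} - 45 \left(\frac{76}{-66} + \frac{s{\left(3,4 \right)}}{-43}\right) = 17 \left(-10\right)^{2} - 45 \left(\frac{76}{-66} - \frac{7}{-43}\right) = 17 \cdot 100 - 45 \left(76 \left(- \frac{1}{66}\right) - - \frac{7}{43}\right) = 1700 - 45 \left(- \frac{38}{33} + \frac{7}{43}\right) = 1700 - - \frac{21045}{473} = 1700 + \frac{21045}{473} = \frac{825145}{473}$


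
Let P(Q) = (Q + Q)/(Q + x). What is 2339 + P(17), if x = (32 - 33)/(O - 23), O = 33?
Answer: 395631/169 ≈ 2341.0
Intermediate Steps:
x = -⅒ (x = (32 - 33)/(33 - 23) = -1/10 = -1*⅒ = -⅒ ≈ -0.10000)
P(Q) = 2*Q/(-⅒ + Q) (P(Q) = (Q + Q)/(Q - ⅒) = (2*Q)/(-⅒ + Q) = 2*Q/(-⅒ + Q))
2339 + P(17) = 2339 + 20*17/(-1 + 10*17) = 2339 + 20*17/(-1 + 170) = 2339 + 20*17/169 = 2339 + 20*17*(1/169) = 2339 + 340/169 = 395631/169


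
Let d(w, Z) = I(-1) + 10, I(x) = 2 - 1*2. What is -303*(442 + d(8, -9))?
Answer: -136956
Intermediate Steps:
I(x) = 0 (I(x) = 2 - 2 = 0)
d(w, Z) = 10 (d(w, Z) = 0 + 10 = 10)
-303*(442 + d(8, -9)) = -303*(442 + 10) = -303*452 = -136956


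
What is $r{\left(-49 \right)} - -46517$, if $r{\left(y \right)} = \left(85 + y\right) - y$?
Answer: $46602$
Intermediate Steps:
$r{\left(y \right)} = 85$
$r{\left(-49 \right)} - -46517 = 85 - -46517 = 85 + 46517 = 46602$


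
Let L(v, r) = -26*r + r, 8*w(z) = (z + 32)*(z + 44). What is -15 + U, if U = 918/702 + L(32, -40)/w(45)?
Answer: -1115834/89089 ≈ -12.525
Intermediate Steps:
w(z) = (32 + z)*(44 + z)/8 (w(z) = ((z + 32)*(z + 44))/8 = ((32 + z)*(44 + z))/8 = (32 + z)*(44 + z)/8)
L(v, r) = -25*r
U = 220501/89089 (U = 918/702 + (-25*(-40))/(176 + (⅛)*45² + (19/2)*45) = 918*(1/702) + 1000/(176 + (⅛)*2025 + 855/2) = 17/13 + 1000/(176 + 2025/8 + 855/2) = 17/13 + 1000/(6853/8) = 17/13 + 1000*(8/6853) = 17/13 + 8000/6853 = 220501/89089 ≈ 2.4751)
-15 + U = -15 + 220501/89089 = -1115834/89089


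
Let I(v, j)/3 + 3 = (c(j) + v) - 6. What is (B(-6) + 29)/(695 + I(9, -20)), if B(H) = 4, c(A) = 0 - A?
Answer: 33/755 ≈ 0.043709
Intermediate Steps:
c(A) = -A
I(v, j) = -27 - 3*j + 3*v (I(v, j) = -9 + 3*((-j + v) - 6) = -9 + 3*((v - j) - 6) = -9 + 3*(-6 + v - j) = -9 + (-18 - 3*j + 3*v) = -27 - 3*j + 3*v)
(B(-6) + 29)/(695 + I(9, -20)) = (4 + 29)/(695 + (-27 - 3*(-20) + 3*9)) = 33/(695 + (-27 + 60 + 27)) = 33/(695 + 60) = 33/755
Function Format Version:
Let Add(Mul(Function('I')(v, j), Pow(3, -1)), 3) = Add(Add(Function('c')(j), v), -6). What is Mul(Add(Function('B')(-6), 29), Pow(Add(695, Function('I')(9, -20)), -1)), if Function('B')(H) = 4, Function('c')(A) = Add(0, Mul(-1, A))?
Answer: Rational(33, 755) ≈ 0.043709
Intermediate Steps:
Function('c')(A) = Mul(-1, A)
Function('I')(v, j) = Add(-27, Mul(-3, j), Mul(3, v)) (Function('I')(v, j) = Add(-9, Mul(3, Add(Add(Mul(-1, j), v), -6))) = Add(-9, Mul(3, Add(Add(v, Mul(-1, j)), -6))) = Add(-9, Mul(3, Add(-6, v, Mul(-1, j)))) = Add(-9, Add(-18, Mul(-3, j), Mul(3, v))) = Add(-27, Mul(-3, j), Mul(3, v)))
Mul(Add(Function('B')(-6), 29), Pow(Add(695, Function('I')(9, -20)), -1)) = Mul(Add(4, 29), Pow(Add(695, Add(-27, Mul(-3, -20), Mul(3, 9))), -1)) = Mul(33, Pow(Add(695, Add(-27, 60, 27)), -1)) = Mul(33, Pow(Add(695, 60), -1)) = Mul(33, Pow(755, -1)) = Mul(33, Rational(1, 755)) = Rational(33, 755)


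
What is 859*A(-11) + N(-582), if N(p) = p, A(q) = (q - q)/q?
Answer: -582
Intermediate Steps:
A(q) = 0 (A(q) = 0/q = 0)
859*A(-11) + N(-582) = 859*0 - 582 = 0 - 582 = -582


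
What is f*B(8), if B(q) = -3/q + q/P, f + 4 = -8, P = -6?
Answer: 41/2 ≈ 20.500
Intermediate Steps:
f = -12 (f = -4 - 8 = -12)
B(q) = -3/q - q/6 (B(q) = -3/q + q/(-6) = -3/q + q*(-⅙) = -3/q - q/6)
f*B(8) = -12*(-3/8 - ⅙*8) = -12*(-3*⅛ - 4/3) = -12*(-3/8 - 4/3) = -12*(-41/24) = 41/2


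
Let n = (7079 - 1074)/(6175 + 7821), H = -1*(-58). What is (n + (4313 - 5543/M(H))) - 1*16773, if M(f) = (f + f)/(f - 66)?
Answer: -4901980839/405884 ≈ -12077.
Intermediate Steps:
H = 58
M(f) = 2*f/(-66 + f) (M(f) = (2*f)/(-66 + f) = 2*f/(-66 + f))
n = 6005/13996 ≈ 0.42905
(n + (4313 - 5543/M(H))) - 1*16773 = (6005/13996 + (4313 - 5543/(2*58/(-66 + 58)))) - 1*16773 = (6005/13996 + (4313 - 5543/(2*58/(-8)))) - 16773 = (6005/13996 + (4313 - 5543/(2*58*(-⅛)))) - 16773 = (6005/13996 + (4313 - 5543/(-29/2))) - 16773 = (6005/13996 + (4313 - 5543*(-2/29))) - 16773 = (6005/13996 + (4313 + 11086/29)) - 16773 = (6005/13996 + 136163/29) - 16773 = 1905911493/405884 - 16773 = -4901980839/405884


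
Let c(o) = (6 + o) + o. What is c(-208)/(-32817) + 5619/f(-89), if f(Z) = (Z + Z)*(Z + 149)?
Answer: -60006641/116828520 ≈ -0.51363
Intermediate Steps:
c(o) = 6 + 2*o
f(Z) = 2*Z*(149 + Z) (f(Z) = (2*Z)*(149 + Z) = 2*Z*(149 + Z))
c(-208)/(-32817) + 5619/f(-89) = (6 + 2*(-208))/(-32817) + 5619/((2*(-89)*(149 - 89))) = (6 - 416)*(-1/32817) + 5619/((2*(-89)*60)) = -410*(-1/32817) + 5619/(-10680) = 410/32817 + 5619*(-1/10680) = 410/32817 - 1873/3560 = -60006641/116828520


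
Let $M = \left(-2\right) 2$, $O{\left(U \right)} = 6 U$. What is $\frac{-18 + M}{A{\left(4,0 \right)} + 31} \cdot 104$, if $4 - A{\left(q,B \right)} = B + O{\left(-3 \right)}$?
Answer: $- \frac{2288}{53} \approx -43.17$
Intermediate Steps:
$A{\left(q,B \right)} = 22 - B$ ($A{\left(q,B \right)} = 4 - \left(B + 6 \left(-3\right)\right) = 4 - \left(B - 18\right) = 4 - \left(-18 + B\right) = 22 - B$)
$M = -4$
$\frac{-18 + M}{A{\left(4,0 \right)} + 31} \cdot 104 = \frac{-18 - 4}{\left(22 - 0\right) + 31} \cdot 104 = - \frac{22}{\left(22 + 0\right) + 31} \cdot 104 = - \frac{22}{22 + 31} \cdot 104 = - \frac{22}{53} \cdot 104 = \left(-22\right) \frac{1}{53} \cdot 104 = \left(- \frac{22}{53}\right) 104 = - \frac{2288}{53}$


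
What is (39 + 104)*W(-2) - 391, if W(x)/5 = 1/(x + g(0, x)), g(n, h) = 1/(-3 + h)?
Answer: -716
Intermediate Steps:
W(x) = 5/(x + 1/(-3 + x))
(39 + 104)*W(-2) - 391 = (39 + 104)*(5*(-3 - 2)/(1 - 2*(-3 - 2))) - 391 = 143*(5*(-5)/(1 - 2*(-5))) - 391 = 143*(5*(-5)/(1 + 10)) - 391 = 143*(5*(-5)/11) - 391 = 143*(5*(1/11)*(-5)) - 391 = 143*(-25/11) - 391 = -325 - 391 = -716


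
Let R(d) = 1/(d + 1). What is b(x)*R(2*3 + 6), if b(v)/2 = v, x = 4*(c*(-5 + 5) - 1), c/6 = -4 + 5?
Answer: -8/13 ≈ -0.61539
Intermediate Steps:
c = 6 (c = 6*(-4 + 5) = 6*1 = 6)
R(d) = 1/(1 + d)
x = -4 (x = 4*(6*(-5 + 5) - 1) = 4*(6*0 - 1) = 4*(0 - 1) = 4*(-1) = -4)
b(v) = 2*v
b(x)*R(2*3 + 6) = (2*(-4))/(1 + (2*3 + 6)) = -8/(1 + (6 + 6)) = -8/(1 + 12) = -8/13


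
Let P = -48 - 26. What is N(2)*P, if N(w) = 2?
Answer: -148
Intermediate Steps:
P = -74
N(2)*P = 2*(-74) = -148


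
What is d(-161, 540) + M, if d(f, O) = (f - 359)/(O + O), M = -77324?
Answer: -2087761/27 ≈ -77325.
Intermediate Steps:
d(f, O) = (-359 + f)/(2*O) (d(f, O) = (-359 + f)/((2*O)) = (-359 + f)*(1/(2*O)) = (-359 + f)/(2*O))
d(-161, 540) + M = (½)*(-359 - 161)/540 - 77324 = (½)*(1/540)*(-520) - 77324 = -13/27 - 77324 = -2087761/27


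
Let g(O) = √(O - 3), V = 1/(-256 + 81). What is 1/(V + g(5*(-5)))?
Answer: -175/857501 - 61250*I*√7/857501 ≈ -0.00020408 - 0.18898*I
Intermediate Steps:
V = -1/175 (V = 1/(-175) = -1/175 ≈ -0.0057143)
g(O) = √(-3 + O)
1/(V + g(5*(-5))) = 1/(-1/175 + √(-3 + 5*(-5))) = 1/(-1/175 + √(-3 - 25)) = 1/(-1/175 + √(-28)) = 1/(-1/175 + 2*I*√7)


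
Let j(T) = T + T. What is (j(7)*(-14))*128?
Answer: -25088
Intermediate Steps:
j(T) = 2*T
(j(7)*(-14))*128 = ((2*7)*(-14))*128 = (14*(-14))*128 = -196*128 = -25088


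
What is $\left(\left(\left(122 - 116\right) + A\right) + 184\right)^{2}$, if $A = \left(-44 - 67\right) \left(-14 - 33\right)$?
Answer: $29235649$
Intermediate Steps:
$A = 5217$ ($A = \left(-111\right) \left(-47\right) = 5217$)
$\left(\left(\left(122 - 116\right) + A\right) + 184\right)^{2} = \left(\left(\left(122 - 116\right) + 5217\right) + 184\right)^{2} = \left(\left(6 + 5217\right) + 184\right)^{2} = \left(5223 + 184\right)^{2} = 5407^{2} = 29235649$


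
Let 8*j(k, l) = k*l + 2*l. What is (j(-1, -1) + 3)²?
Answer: 529/64 ≈ 8.2656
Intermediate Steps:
j(k, l) = l/4 + k*l/8 (j(k, l) = (k*l + 2*l)/8 = (2*l + k*l)/8 = l/4 + k*l/8)
(j(-1, -1) + 3)² = ((⅛)*(-1)*(2 - 1) + 3)² = ((⅛)*(-1)*1 + 3)² = (-⅛ + 3)² = (23/8)² = 529/64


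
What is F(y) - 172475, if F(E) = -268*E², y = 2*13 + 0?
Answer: -353643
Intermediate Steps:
y = 26 (y = 26 + 0 = 26)
F(y) - 172475 = -268*26² - 172475 = -268*676 - 172475 = -181168 - 172475 = -353643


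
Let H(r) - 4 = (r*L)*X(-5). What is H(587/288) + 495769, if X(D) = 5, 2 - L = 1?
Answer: 142785559/288 ≈ 4.9578e+5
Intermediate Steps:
L = 1 (L = 2 - 1*1 = 2 - 1 = 1)
H(r) = 4 + 5*r (H(r) = 4 + (r*1)*5 = 4 + r*5 = 4 + 5*r)
H(587/288) + 495769 = (4 + 5*(587/288)) + 495769 = (4 + 2935/288) + 495769 = 4087/288 + 495769 = 142785559/288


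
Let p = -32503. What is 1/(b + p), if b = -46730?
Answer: -1/79233 ≈ -1.2621e-5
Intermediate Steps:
1/(b + p) = 1/(-46730 - 32503) = 1/(-79233) = -1/79233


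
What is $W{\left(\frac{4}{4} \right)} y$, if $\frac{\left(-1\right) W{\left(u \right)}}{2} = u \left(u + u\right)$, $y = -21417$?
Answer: $85668$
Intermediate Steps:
$W{\left(u \right)} = - 4 u^{2}$ ($W{\left(u \right)} = - 2 u \left(u + u\right) = - 2 u 2 u = - 2 \cdot 2 u^{2} = - 4 u^{2}$)
$W{\left(\frac{4}{4} \right)} y = - 4 \left(\frac{4}{4}\right)^{2} \left(-21417\right) = - 4 \left(4 \cdot \frac{1}{4}\right)^{2} \left(-21417\right) = - 4 \cdot 1^{2} \left(-21417\right) = \left(-4\right) 1 \left(-21417\right) = \left(-4\right) \left(-21417\right) = 85668$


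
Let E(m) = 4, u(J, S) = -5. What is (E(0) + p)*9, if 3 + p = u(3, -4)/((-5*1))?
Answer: 18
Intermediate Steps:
p = -2 (p = -3 - 5/((-5*1)) = -3 - 5/(-5) = -3 - 5*(-⅕) = -3 + 1 = -2)
(E(0) + p)*9 = (4 - 2)*9 = 2*9 = 18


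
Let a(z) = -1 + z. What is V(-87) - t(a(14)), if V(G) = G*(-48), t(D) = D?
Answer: 4163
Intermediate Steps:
V(G) = -48*G
V(-87) - t(a(14)) = -48*(-87) - (-1 + 14) = 4176 - 1*13 = 4176 - 13 = 4163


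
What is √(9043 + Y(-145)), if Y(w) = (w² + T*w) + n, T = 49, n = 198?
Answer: √23161 ≈ 152.19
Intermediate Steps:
Y(w) = 198 + w² + 49*w (Y(w) = (w² + 49*w) + 198 = 198 + w² + 49*w)
√(9043 + Y(-145)) = √(9043 + (198 + (-145)² + 49*(-145))) = √(9043 + (198 + 21025 - 7105)) = √(9043 + 14118) = √23161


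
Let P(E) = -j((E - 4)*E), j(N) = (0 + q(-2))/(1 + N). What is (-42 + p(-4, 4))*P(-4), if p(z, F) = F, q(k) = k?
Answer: -76/33 ≈ -2.3030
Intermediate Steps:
j(N) = -2/(1 + N) (j(N) = (0 - 2)/(1 + N) = -2/(1 + N))
P(E) = 2/(1 + E*(-4 + E)) (P(E) = -(-2)/(1 + (E - 4)*E) = -(-2)/(1 + (-4 + E)*E) = -(-2)/(1 + E*(-4 + E)) = 2/(1 + E*(-4 + E)))
(-42 + p(-4, 4))*P(-4) = (-42 + 4)*(2/(1 - 4*(-4 - 4))) = -76/(1 - 4*(-8)) = -76/(1 + 32) = -76/33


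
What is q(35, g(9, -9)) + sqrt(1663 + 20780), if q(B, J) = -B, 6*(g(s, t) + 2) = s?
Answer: -35 + sqrt(22443) ≈ 114.81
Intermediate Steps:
g(s, t) = -2 + s/6
q(35, g(9, -9)) + sqrt(1663 + 20780) = -1*35 + sqrt(1663 + 20780) = -35 + sqrt(22443)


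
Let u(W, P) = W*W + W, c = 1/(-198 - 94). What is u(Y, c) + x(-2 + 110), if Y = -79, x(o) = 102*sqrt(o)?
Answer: 6162 + 612*sqrt(3) ≈ 7222.0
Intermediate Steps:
c = -1/292 (c = 1/(-292) = -1/292 ≈ -0.0034247)
u(W, P) = W + W**2 (u(W, P) = W**2 + W = W + W**2)
u(Y, c) + x(-2 + 110) = -79*(1 - 79) + 102*sqrt(-2 + 110) = -79*(-78) + 102*sqrt(108) = 6162 + 102*(6*sqrt(3)) = 6162 + 612*sqrt(3)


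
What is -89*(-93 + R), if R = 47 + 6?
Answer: 3560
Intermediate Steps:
R = 53
-89*(-93 + R) = -89*(-93 + 53) = -89*(-40) = 3560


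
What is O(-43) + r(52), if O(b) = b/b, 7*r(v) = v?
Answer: 59/7 ≈ 8.4286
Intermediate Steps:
r(v) = v/7
O(b) = 1
O(-43) + r(52) = 1 + (⅐)*52 = 1 + 52/7 = 59/7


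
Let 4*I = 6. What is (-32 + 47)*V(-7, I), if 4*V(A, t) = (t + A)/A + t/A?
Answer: 15/7 ≈ 2.1429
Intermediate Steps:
I = 3/2 (I = (1/4)*6 = 3/2 ≈ 1.5000)
V(A, t) = t/(4*A) + (A + t)/(4*A) (V(A, t) = ((t + A)/A + t/A)/4 = ((A + t)/A + t/A)/4 = (t/A + (A + t)/A)/4 = t/(4*A) + (A + t)/(4*A))
(-32 + 47)*V(-7, I) = (-32 + 47)*((1/4)*(-7 + 2*(3/2))/(-7)) = 15*((1/4)*(-1/7)*(-7 + 3)) = 15*((1/4)*(-1/7)*(-4)) = 15*(1/7) = 15/7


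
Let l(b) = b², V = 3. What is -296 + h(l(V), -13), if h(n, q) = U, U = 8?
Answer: -288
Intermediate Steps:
h(n, q) = 8
-296 + h(l(V), -13) = -296 + 8 = -288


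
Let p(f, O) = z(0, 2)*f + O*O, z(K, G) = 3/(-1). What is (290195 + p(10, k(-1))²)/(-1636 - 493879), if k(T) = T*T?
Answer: -291036/495515 ≈ -0.58734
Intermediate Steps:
z(K, G) = -3 (z(K, G) = 3*(-1) = -3)
k(T) = T²
p(f, O) = O² - 3*f (p(f, O) = -3*f + O*O = -3*f + O² = O² - 3*f)
(290195 + p(10, k(-1))²)/(-1636 - 493879) = (290195 + (((-1)²)² - 3*10)²)/(-1636 - 493879) = (290195 + (1² - 30)²)/(-495515) = (290195 + (1 - 30)²)*(-1/495515) = (290195 + (-29)²)*(-1/495515) = (290195 + 841)*(-1/495515) = 291036*(-1/495515) = -291036/495515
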